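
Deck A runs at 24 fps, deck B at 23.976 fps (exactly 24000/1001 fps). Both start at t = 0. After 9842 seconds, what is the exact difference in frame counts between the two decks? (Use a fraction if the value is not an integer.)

A emits 24 × 9842 = 236208 frames; B emits 24000/1001 × 9842 = 33744000/143.
Difference = 33744/143 frames (≈ 235.9720); B is behind A.

33744/143 frames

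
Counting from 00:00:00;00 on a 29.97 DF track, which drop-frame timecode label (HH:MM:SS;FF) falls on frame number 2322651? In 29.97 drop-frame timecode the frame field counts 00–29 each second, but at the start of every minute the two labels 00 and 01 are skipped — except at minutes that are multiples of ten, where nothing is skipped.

Ten DF minutes hold 17982 frames, so frame 2322651 lies in block 129 (frames 2319678–2337659) with 2973 frames into that block.
The block's first minute is 1800 frames and the rest 1798 each; 2973 frames reaches minute 1, so 129 × 18 + 1 × 2 = 2324 labels have been skipped so far.
Adding those back, label number 2322651 + 2324 = 2324975 at 30 labels/s is 77499 s + 5 f = 21 h 31 min 39 s frame 5, i.e. 21:31:39;05.

21:31:39;05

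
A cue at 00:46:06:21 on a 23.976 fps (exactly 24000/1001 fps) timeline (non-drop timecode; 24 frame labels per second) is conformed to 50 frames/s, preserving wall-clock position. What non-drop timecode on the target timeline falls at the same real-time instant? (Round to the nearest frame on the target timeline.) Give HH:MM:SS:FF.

Source frame index: (0×3600 + 46×60 + 6) × 24 + 21 = 66405.
Real time: 66405 / (24000/1001) = 4431427/1600 s.
Target frame: (4431427/1600) × (50) = 4431427/32 ≈ 138482.094 → 138482.
At 50 labels/s: frame 138482 → 00:46:09:32.

00:46:09:32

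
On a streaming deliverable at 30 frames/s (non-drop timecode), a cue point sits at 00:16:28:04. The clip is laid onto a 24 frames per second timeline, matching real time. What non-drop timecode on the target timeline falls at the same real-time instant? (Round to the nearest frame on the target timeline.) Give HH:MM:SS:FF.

Source frame index: (0×3600 + 16×60 + 28) × 30 + 4 = 29644.
Real time: 29644 / (30) = 14822/15 s.
Target frame: (14822/15) × (24) = 118576/5 ≈ 23715.200 → 23715.
At 24 labels/s: frame 23715 → 00:16:28:03.

00:16:28:03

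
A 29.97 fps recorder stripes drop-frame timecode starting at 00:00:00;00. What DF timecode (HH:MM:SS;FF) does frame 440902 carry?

04:05:11;14

Ten DF minutes hold 17982 frames, so frame 440902 lies in block 24 (frames 431568–449549) with 9334 frames into that block.
The block's first minute is 1800 frames and the rest 1798 each; 9334 frames reaches minute 5, so 24 × 18 + 5 × 2 = 442 labels have been skipped so far.
Adding those back, label number 440902 + 442 = 441344 at 30 labels/s is 14711 s + 14 f = 4 h 5 min 11 s frame 14, i.e. 04:05:11;14.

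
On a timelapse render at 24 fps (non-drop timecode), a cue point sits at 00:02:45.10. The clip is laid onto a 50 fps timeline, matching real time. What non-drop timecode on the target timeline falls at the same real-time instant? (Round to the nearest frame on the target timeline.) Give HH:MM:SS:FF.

Source frame index: (0×3600 + 2×60 + 45) × 24 + 10 = 3970.
Real time: 3970 / (24) = 1985/12 s.
Target frame: (1985/12) × (50) = 49625/6 ≈ 8270.833 → 8271.
At 50 labels/s: frame 8271 → 00:02:45:21.

00:02:45:21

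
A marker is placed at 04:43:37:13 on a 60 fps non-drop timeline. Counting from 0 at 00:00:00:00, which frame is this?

Total seconds to the label: (4 × 3600 + 43 × 60 + 37) = 17017.
Frame index = 17017 × 60 + 13 = 1021033.

1021033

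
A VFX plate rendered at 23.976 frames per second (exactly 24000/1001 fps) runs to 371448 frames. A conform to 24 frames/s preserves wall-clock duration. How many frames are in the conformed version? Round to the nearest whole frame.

371819 frames

Frames at target rate = 371448 × (24) / (24000/1001) = 46477431/125 ≈ 371819.448.
Nearest whole frame: 371819.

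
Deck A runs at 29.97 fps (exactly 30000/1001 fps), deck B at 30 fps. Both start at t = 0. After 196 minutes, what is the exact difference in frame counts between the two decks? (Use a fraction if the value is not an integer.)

50400/143 frames

196 min = 11760 s.
A emits 30000/1001 × 11760 = 50400000/143 frames; B emits 30 × 11760 = 352800.
Difference = 50400/143 frames (≈ 352.4476); B is ahead of A.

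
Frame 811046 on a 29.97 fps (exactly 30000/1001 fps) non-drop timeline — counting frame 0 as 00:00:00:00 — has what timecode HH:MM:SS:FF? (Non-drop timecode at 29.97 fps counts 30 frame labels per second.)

811046 ÷ 30 = 27034 full seconds, remainder 26 frames.
27034 s = 7 h 30 min 34 s.
Timecode: 07:30:34:26.

07:30:34:26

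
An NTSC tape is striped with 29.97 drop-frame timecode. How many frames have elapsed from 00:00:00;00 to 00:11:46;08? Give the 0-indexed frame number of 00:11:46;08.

As if non-drop at 30 labels/s: (0 × 3600 + 11 × 60 + 46) × 30 + 8 = 21188.
Minute boundaries passed: 11; those not divisible by 10: 11 − 1 = 10; dropped labels = 2 × 10 = 20.
Actual frame index = 21188 − 20 = 21168.

21168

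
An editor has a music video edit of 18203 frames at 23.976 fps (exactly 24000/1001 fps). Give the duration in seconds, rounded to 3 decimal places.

759.217 seconds

Running time = 18203 × 1001/24000 = 18221203/24000 s ≈ 759.217 s.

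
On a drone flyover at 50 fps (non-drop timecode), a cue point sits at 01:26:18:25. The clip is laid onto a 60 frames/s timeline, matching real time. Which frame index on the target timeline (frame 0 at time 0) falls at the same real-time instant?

Source frame index: (1×3600 + 26×60 + 18) × 50 + 25 = 258925.
Real time: 258925 / (50) = 10357/2 s.
Target frame: (10357/2) × (60) = 310710.

frame 310710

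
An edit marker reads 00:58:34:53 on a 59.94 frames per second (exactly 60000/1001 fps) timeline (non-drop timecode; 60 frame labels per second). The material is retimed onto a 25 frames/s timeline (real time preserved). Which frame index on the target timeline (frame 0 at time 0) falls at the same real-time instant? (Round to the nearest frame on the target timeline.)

Source frame index: (0×3600 + 58×60 + 34) × 60 + 53 = 210893.
Real time: 210893 / (60000/1001) = 211103893/60000 s.
Target frame: (211103893/60000) × (25) = 211103893/2400 ≈ 87959.955 → 87960.

frame 87960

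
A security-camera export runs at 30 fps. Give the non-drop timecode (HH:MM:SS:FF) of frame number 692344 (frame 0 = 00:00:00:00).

692344 ÷ 30 = 23078 full seconds, remainder 4 frames.
23078 s = 6 h 24 min 38 s.
Timecode: 06:24:38:04.

06:24:38:04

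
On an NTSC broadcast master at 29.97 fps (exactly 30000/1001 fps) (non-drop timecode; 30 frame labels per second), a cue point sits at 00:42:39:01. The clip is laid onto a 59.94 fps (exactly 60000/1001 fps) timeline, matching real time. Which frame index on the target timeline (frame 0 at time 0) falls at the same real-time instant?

Source frame index: (0×3600 + 42×60 + 39) × 30 + 1 = 76771.
Real time: 76771 / (30000/1001) = 76847771/30000 s.
Target frame: (76847771/30000) × (60000/1001) = 153542.

frame 153542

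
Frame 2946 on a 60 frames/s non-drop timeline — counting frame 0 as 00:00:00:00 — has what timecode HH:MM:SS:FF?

2946 ÷ 60 = 49 full seconds, remainder 6 frames.
49 s = 0 h 0 min 49 s.
Timecode: 00:00:49:06.

00:00:49:06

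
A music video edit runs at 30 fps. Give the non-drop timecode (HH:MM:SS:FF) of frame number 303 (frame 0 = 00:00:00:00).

00:00:10:03

303 ÷ 30 = 10 full seconds, remainder 3 frames.
10 s = 0 h 0 min 10 s.
Timecode: 00:00:10:03.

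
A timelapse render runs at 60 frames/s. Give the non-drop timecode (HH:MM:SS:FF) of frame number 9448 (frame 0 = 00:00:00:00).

9448 ÷ 60 = 157 full seconds, remainder 28 frames.
157 s = 0 h 2 min 37 s.
Timecode: 00:02:37:28.

00:02:37:28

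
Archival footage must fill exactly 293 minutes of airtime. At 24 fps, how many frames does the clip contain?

293 min = 17580 s.
Frames = 17580 × 24 = 421920.

421920 frames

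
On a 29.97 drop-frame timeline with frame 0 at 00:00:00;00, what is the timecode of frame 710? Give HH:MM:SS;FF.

00:00:23;20

Each 10-minute DF block holds 10 × 60 × 30 − 9 × 2 = 17982 frames. 710 ÷ 17982 → 0 full blocks, remainder 710.
Within the partial block the first minute is 1800 frames and each further minute 1798, so 0 further minute boundaries passed. Total skipped labels = 18 × 0 + 2 × 0 = 0.
Non-drop label index = 710 + 0 = 710; at 30 labels/s that is 00:00:23:20, i.e. DF 00:00:23;20.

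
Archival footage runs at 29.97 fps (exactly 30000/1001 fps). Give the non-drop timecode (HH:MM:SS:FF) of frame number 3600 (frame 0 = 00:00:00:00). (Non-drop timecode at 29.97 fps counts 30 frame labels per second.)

3600 ÷ 30 = 120 full seconds, remainder 0 frames.
120 s = 0 h 2 min 0 s.
Timecode: 00:02:00:00.

00:02:00:00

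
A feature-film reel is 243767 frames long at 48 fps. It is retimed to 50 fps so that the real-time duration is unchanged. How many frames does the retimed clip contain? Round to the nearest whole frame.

Frames at target rate = 243767 × (50) / (48) = 6094175/24 ≈ 253923.958.
Nearest whole frame: 253924.

253924 frames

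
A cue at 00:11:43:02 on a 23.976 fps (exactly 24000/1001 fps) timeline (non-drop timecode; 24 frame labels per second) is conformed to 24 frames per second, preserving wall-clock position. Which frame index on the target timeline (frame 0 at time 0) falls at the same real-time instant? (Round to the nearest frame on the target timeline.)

Source frame index: (0×3600 + 11×60 + 43) × 24 + 2 = 16874.
Real time: 16874 / (24000/1001) = 8445437/12000 s.
Target frame: (8445437/12000) × (24) = 8445437/500 ≈ 16890.874 → 16891.

frame 16891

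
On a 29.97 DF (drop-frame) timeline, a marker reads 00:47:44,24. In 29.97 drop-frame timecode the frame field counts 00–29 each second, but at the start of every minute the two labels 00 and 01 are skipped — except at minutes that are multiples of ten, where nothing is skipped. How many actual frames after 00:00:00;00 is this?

As if non-drop at 30 labels/s: (0 × 3600 + 47 × 60 + 44) × 30 + 24 = 85944.
Minute boundaries passed: 47; those not divisible by 10: 47 − 4 = 43; dropped labels = 2 × 43 = 86.
Actual frame index = 85944 − 86 = 85858.

85858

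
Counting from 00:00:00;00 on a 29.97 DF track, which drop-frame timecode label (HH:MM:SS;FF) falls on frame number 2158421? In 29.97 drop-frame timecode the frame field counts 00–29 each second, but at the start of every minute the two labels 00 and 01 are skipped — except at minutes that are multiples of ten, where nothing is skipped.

Ten DF minutes hold 17982 frames, so frame 2158421 lies in block 120 (frames 2157840–2175821) with 581 frames into that block.
The block's first minute is 1800 frames and the rest 1798 each; 581 frames reaches minute 0, so 120 × 18 + 0 × 2 = 2160 labels have been skipped so far.
Adding those back, label number 2158421 + 2160 = 2160581 at 30 labels/s is 72019 s + 11 f = 20 h 0 min 19 s frame 11, i.e. 20:00:19;11.

20:00:19;11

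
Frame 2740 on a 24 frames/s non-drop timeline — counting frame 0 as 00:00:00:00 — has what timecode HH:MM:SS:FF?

00:01:54:04

2740 ÷ 24 = 114 full seconds, remainder 4 frames.
114 s = 0 h 1 min 54 s.
Timecode: 00:01:54:04.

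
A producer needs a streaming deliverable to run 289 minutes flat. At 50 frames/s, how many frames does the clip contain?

867000 frames

289 min = 17340 s.
Frames = 17340 × 50 = 867000.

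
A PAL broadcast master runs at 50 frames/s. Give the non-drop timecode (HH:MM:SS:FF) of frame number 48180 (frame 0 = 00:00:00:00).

00:16:03:30

48180 ÷ 50 = 963 full seconds, remainder 30 frames.
963 s = 0 h 16 min 3 s.
Timecode: 00:16:03:30.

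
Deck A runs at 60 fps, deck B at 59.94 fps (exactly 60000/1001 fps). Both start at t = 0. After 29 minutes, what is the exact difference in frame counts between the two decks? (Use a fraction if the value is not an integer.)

29 min = 1740 s.
A emits 60 × 1740 = 104400 frames; B emits 60000/1001 × 1740 = 104400000/1001.
Difference = 104400/1001 frames (≈ 104.2957); B is behind A.

104400/1001 frames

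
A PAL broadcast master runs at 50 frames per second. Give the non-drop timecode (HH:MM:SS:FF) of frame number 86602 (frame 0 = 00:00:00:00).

00:28:52:02

86602 ÷ 50 = 1732 full seconds, remainder 2 frames.
1732 s = 0 h 28 min 52 s.
Timecode: 00:28:52:02.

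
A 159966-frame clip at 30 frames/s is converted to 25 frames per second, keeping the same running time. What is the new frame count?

Target frames = source frames × (target rate / source rate) = 159966 × (25)/(30) = 159966 × 5/6 = 133305.

133305 frames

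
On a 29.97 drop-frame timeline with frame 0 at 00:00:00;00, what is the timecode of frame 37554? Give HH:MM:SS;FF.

00:20:53;00

Ten DF minutes hold 17982 frames, so frame 37554 lies in block 2 (frames 35964–53945) with 1590 frames into that block.
The block's first minute is 1800 frames and the rest 1798 each; 1590 frames reaches minute 0, so 2 × 18 + 0 × 2 = 36 labels have been skipped so far.
Adding those back, label number 37554 + 36 = 37590 at 30 labels/s is 1253 s + 0 f = 0 h 20 min 53 s frame 0, i.e. 00:20:53;00.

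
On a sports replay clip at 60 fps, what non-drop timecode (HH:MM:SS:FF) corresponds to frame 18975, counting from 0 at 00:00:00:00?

18975 ÷ 60 = 316 full seconds, remainder 15 frames.
316 s = 0 h 5 min 16 s.
Timecode: 00:05:16:15.

00:05:16:15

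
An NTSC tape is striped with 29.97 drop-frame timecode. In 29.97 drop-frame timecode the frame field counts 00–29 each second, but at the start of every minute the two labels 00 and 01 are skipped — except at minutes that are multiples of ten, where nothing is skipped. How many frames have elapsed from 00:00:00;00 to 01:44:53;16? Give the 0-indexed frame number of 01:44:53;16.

188618

As if non-drop at 30 labels/s: (1 × 3600 + 44 × 60 + 53) × 30 + 16 = 188806.
Minute boundaries passed: 104; those not divisible by 10: 104 − 10 = 94; dropped labels = 2 × 94 = 188.
Actual frame index = 188806 − 188 = 188618.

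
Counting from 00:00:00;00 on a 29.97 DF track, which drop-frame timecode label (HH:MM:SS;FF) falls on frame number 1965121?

Each 10-minute DF block holds 10 × 60 × 30 − 9 × 2 = 17982 frames. 1965121 ÷ 17982 → 109 full blocks, remainder 5083.
Within the partial block the first minute is 1800 frames and each further minute 1798, so 2 further minute boundaries passed. Total skipped labels = 18 × 109 + 2 × 2 = 1966.
Non-drop label index = 1965121 + 1966 = 1967087; at 30 labels/s that is 18:12:49:17, i.e. DF 18:12:49;17.

18:12:49;17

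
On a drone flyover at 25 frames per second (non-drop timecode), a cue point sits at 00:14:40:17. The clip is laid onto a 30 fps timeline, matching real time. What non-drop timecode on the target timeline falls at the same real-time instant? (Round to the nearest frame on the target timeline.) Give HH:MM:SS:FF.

Source frame index: (0×3600 + 14×60 + 40) × 25 + 17 = 22017.
Real time: 22017 / (25) = 22017/25 s.
Target frame: (22017/25) × (30) = 132102/5 ≈ 26420.400 → 26420.
At 30 labels/s: frame 26420 → 00:14:40:20.

00:14:40:20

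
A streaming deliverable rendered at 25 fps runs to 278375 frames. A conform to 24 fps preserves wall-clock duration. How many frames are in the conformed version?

Target frames = source frames × (target rate / source rate) = 278375 × (24)/(25) = 278375 × 24/25 = 267240.

267240 frames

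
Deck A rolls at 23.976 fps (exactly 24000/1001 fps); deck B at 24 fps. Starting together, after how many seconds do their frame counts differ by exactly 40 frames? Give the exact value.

5005/3 seconds

The gap grows by |24 − 24000/1001| = 24/1001 frames per second.
Time for a 40-frame gap: 40 ÷ (24/1001) = 5005/3 s.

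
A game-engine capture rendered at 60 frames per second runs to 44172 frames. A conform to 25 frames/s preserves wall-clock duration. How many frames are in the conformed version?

18405 frames

Target frames = source frames × (target rate / source rate) = 44172 × (25)/(60) = 44172 × 5/12 = 18405.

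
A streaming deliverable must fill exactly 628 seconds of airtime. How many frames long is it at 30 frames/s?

Frames = 628 × 30 = 18840.

18840 frames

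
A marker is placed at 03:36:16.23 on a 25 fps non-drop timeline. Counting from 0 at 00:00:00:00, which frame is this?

Total seconds to the label: (3 × 3600 + 36 × 60 + 16) = 12976.
Frame index = 12976 × 25 + 23 = 324423.

324423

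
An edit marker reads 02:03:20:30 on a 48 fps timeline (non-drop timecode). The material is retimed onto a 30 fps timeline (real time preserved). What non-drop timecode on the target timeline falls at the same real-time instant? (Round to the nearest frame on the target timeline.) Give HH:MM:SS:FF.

02:03:20:19

Source frame index: (2×3600 + 3×60 + 20) × 48 + 30 = 355230.
Real time: 355230 / (48) = 59205/8 s.
Target frame: (59205/8) × (30) = 888075/4 ≈ 222018.750 → 222019.
At 30 labels/s: frame 222019 → 02:03:20:19.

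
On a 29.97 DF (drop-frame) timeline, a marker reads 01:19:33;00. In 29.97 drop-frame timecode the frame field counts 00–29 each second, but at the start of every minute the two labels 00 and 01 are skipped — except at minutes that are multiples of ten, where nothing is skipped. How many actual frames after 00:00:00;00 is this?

As if non-drop at 30 labels/s: (1 × 3600 + 19 × 60 + 33) × 30 + 0 = 143190.
Minute boundaries passed: 79; those not divisible by 10: 79 − 7 = 72; dropped labels = 2 × 72 = 144.
Actual frame index = 143190 − 144 = 143046.

143046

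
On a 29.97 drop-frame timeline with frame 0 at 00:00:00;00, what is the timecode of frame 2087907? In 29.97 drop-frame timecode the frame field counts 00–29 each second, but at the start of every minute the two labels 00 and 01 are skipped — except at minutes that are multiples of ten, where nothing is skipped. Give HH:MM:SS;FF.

Ten DF minutes hold 17982 frames, so frame 2087907 lies in block 116 (frames 2085912–2103893) with 1995 frames into that block.
The block's first minute is 1800 frames and the rest 1798 each; 1995 frames reaches minute 1, so 116 × 18 + 1 × 2 = 2090 labels have been skipped so far.
Adding those back, label number 2087907 + 2090 = 2089997 at 30 labels/s is 69666 s + 17 f = 19 h 21 min 6 s frame 17, i.e. 19:21:06;17.

19:21:06;17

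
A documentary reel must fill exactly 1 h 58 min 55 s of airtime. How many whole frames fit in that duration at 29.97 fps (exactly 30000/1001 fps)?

1 h 58 min 55 s = 7135 s.
Frames = 7135 × 30000/1001 = 214050000/1001 ≈ 213836.1638.
Complete frames: 213836.

213836 frames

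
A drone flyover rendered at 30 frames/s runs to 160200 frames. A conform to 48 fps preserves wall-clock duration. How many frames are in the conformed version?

256320 frames

Target frames = source frames × (target rate / source rate) = 160200 × (48)/(30) = 160200 × 8/5 = 256320.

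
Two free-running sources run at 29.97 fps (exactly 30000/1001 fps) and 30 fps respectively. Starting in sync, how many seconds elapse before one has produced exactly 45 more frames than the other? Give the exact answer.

The gap grows by |30 − 30000/1001| = 30/1001 frames per second.
Time for a 45-frame gap: 45 ÷ (30/1001) = 1501.5 s.

1501.5 seconds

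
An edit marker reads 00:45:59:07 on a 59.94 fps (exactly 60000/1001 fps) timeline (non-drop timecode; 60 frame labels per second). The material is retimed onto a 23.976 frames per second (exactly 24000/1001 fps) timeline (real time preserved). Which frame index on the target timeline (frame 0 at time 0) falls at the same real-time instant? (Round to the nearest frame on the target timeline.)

frame 66219

Source frame index: (0×3600 + 45×60 + 59) × 60 + 7 = 165547.
Real time: 165547 / (60000/1001) = 165712547/60000 s.
Target frame: (165712547/60000) × (24000/1001) = 331094/5 ≈ 66218.800 → 66219.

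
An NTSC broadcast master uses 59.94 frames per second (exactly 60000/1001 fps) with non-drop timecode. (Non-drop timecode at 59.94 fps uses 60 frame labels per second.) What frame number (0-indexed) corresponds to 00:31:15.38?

frame 112538

Total seconds to the label: (0 × 3600 + 31 × 60 + 15) = 1875.
Frame index = 1875 × 60 + 38 = 112538.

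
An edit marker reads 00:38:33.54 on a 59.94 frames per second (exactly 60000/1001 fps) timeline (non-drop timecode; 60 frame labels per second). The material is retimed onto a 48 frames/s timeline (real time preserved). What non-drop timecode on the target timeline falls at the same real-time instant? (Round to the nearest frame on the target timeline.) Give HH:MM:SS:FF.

Source frame index: (0×3600 + 38×60 + 33) × 60 + 54 = 138834.
Real time: 138834 / (60000/1001) = 23162139/10000 s.
Target frame: (23162139/10000) × (48) = 69486417/625 ≈ 111178.267 → 111178.
At 48 labels/s: frame 111178 → 00:38:36:10.

00:38:36:10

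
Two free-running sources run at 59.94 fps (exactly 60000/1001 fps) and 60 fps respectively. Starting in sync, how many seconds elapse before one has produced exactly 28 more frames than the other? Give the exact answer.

7007/15 seconds

The gap grows by |60 − 60000/1001| = 60/1001 frames per second.
Time for a 28-frame gap: 28 ÷ (60/1001) = 7007/15 s.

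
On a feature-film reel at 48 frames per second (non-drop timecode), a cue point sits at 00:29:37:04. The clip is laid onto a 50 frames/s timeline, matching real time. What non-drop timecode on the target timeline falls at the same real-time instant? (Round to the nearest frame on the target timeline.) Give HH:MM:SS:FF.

Source frame index: (0×3600 + 29×60 + 37) × 48 + 4 = 85300.
Real time: 85300 / (48) = 21325/12 s.
Target frame: (21325/12) × (50) = 533125/6 ≈ 88854.167 → 88854.
At 50 labels/s: frame 88854 → 00:29:37:04.

00:29:37:04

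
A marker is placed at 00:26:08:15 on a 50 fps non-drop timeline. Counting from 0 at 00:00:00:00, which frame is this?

Total seconds to the label: (0 × 3600 + 26 × 60 + 8) = 1568.
Frame index = 1568 × 50 + 15 = 78415.

frame 78415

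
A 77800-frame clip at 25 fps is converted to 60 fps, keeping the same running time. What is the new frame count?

Target frames = source frames × (target rate / source rate) = 77800 × (60)/(25) = 77800 × 12/5 = 186720.

186720 frames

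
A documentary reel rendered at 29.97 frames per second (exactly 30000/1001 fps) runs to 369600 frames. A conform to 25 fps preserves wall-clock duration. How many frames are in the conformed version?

308308 frames

Target frames = source frames × (target rate / source rate) = 369600 × (25)/(30000/1001) = 369600 × 1001/1200 = 308308.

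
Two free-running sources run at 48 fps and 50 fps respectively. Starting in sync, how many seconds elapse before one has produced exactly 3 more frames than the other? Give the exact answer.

1.5 seconds

The gap grows by |50 − 48| = 2 frames per second.
Time for a 3-frame gap: 3 ÷ (2) = 1.5 s.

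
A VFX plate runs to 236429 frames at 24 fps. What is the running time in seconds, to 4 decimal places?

Running time = 236429 × 1/24 = 236429/24 s ≈ 9851.2083 s.

9851.2083 seconds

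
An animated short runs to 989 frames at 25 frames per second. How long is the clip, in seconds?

Running time = 989 / (25) = 39.56 s.

39.56 seconds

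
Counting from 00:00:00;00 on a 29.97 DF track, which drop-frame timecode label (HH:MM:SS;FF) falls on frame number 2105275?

Ten DF minutes hold 17982 frames, so frame 2105275 lies in block 117 (frames 2103894–2121875) with 1381 frames into that block.
The block's first minute is 1800 frames and the rest 1798 each; 1381 frames reaches minute 0, so 117 × 18 + 0 × 2 = 2106 labels have been skipped so far.
Adding those back, label number 2105275 + 2106 = 2107381 at 30 labels/s is 70246 s + 1 f = 19 h 30 min 46 s frame 1, i.e. 19:30:46;01.

19:30:46;01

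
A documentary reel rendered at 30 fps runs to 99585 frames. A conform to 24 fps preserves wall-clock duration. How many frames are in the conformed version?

79668 frames

Target frames = source frames × (target rate / source rate) = 99585 × (24)/(30) = 99585 × 4/5 = 79668.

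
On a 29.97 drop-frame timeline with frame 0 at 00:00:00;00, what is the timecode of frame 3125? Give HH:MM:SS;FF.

Ten DF minutes hold 17982 frames, so frame 3125 lies in block 0 (frames 0–17981) with 3125 frames into that block.
The block's first minute is 1800 frames and the rest 1798 each; 3125 frames reaches minute 1, so 0 × 18 + 1 × 2 = 2 labels have been skipped so far.
Adding those back, label number 3125 + 2 = 3127 at 30 labels/s is 104 s + 7 f = 0 h 1 min 44 s frame 7, i.e. 00:01:44;07.

00:01:44;07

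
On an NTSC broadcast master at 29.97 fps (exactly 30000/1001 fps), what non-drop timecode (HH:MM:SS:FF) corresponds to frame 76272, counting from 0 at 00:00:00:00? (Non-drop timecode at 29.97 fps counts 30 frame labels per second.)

00:42:22:12

76272 ÷ 30 = 2542 full seconds, remainder 12 frames.
2542 s = 0 h 42 min 22 s.
Timecode: 00:42:22:12.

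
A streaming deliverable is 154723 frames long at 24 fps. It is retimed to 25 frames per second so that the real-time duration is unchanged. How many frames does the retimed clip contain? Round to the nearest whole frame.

Frames at target rate = 154723 × (25) / (24) = 3868075/24 ≈ 161169.792.
Nearest whole frame: 161170.

161170 frames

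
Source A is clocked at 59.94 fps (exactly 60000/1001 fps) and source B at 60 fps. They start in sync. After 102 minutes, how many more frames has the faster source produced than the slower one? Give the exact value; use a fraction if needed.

102 min = 6120 s.
A emits 60000/1001 × 6120 = 367200000/1001 frames; B emits 60 × 6120 = 367200.
Difference = 367200/1001 frames (≈ 366.8332); B is ahead of A.

367200/1001 frames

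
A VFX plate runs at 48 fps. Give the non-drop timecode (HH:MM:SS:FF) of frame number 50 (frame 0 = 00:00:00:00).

50 ÷ 48 = 1 full seconds, remainder 2 frames.
1 s = 0 h 0 min 1 s.
Timecode: 00:00:01:02.

00:00:01:02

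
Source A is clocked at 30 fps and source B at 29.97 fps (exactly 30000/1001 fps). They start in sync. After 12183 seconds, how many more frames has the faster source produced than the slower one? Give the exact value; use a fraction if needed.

A emits 30 × 12183 = 365490 frames; B emits 30000/1001 × 12183 = 365490000/1001.
Difference = 365490/1001 frames (≈ 365.1249); B is behind A.

365490/1001 frames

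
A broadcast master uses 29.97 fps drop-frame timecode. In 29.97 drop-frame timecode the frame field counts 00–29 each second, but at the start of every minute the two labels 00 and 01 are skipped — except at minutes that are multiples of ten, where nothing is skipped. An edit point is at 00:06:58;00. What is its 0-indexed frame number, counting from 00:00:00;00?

12528

Complete 10-minute blocks: 0, each 17982 frames → 0.
Remaining 6 whole minutes in the current block: 1800 + 5 × 1798 = 10790 frames.
Within the current minute: 58 × 30 + 0 − 2 = 1738 (labels ;00/;01 skipped at this minute). Total = 0 + 10790 + 1738 = 12528.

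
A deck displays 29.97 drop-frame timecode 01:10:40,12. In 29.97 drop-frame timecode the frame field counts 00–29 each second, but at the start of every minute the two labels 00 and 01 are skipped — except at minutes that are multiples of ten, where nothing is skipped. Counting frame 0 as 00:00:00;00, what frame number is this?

127086

Complete 10-minute blocks: 7, each 17982 frames → 125874.
Remaining 0 whole minutes in the current block: 0 frames.
Within the current minute: 40 × 30 + 12 = 1212. Total = 125874 + 0 + 1212 = 127086.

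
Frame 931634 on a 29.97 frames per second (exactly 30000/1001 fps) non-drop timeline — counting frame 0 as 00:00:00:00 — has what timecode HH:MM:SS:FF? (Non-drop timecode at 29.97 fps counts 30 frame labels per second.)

08:37:34:14

931634 ÷ 30 = 31054 full seconds, remainder 14 frames.
31054 s = 8 h 37 min 34 s.
Timecode: 08:37:34:14.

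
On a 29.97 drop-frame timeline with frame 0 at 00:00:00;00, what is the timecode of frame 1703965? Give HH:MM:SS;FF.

15:47:35;21

Ten DF minutes hold 17982 frames, so frame 1703965 lies in block 94 (frames 1690308–1708289) with 13657 frames into that block.
The block's first minute is 1800 frames and the rest 1798 each; 13657 frames reaches minute 7, so 94 × 18 + 7 × 2 = 1706 labels have been skipped so far.
Adding those back, label number 1703965 + 1706 = 1705671 at 30 labels/s is 56855 s + 21 f = 15 h 47 min 35 s frame 21, i.e. 15:47:35;21.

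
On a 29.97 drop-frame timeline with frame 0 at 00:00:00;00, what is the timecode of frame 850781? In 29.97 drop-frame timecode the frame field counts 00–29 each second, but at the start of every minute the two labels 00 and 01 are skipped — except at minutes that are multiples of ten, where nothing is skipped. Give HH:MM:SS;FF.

07:53:07;23

Each 10-minute DF block holds 10 × 60 × 30 − 9 × 2 = 17982 frames. 850781 ÷ 17982 → 47 full blocks, remainder 5627.
Within the partial block the first minute is 1800 frames and each further minute 1798, so 3 further minute boundaries passed. Total skipped labels = 18 × 47 + 2 × 3 = 852.
Non-drop label index = 850781 + 852 = 851633; at 30 labels/s that is 07:53:07:23, i.e. DF 07:53:07;23.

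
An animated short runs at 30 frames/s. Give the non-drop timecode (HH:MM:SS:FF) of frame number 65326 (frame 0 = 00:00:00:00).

00:36:17:16

65326 ÷ 30 = 2177 full seconds, remainder 16 frames.
2177 s = 0 h 36 min 17 s.
Timecode: 00:36:17:16.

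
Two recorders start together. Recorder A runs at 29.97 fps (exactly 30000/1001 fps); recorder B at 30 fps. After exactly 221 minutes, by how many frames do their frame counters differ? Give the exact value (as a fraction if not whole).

221 min = 13260 s.
A emits 30000/1001 × 13260 = 30600000/77 frames; B emits 30 × 13260 = 397800.
Difference = 30600/77 frames (≈ 397.4026); B is ahead of A.

30600/77 frames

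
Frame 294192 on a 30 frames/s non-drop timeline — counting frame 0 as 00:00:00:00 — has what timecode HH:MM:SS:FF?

02:43:26:12

294192 ÷ 30 = 9806 full seconds, remainder 12 frames.
9806 s = 2 h 43 min 26 s.
Timecode: 02:43:26:12.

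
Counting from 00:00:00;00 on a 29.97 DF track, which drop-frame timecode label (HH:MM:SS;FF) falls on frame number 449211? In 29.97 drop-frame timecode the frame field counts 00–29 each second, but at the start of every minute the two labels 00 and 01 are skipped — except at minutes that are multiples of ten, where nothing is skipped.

Each 10-minute DF block holds 10 × 60 × 30 − 9 × 2 = 17982 frames. 449211 ÷ 17982 → 24 full blocks, remainder 17643.
Within the partial block the first minute is 1800 frames and each further minute 1798, so 9 further minute boundaries passed. Total skipped labels = 18 × 24 + 2 × 9 = 450.
Non-drop label index = 449211 + 450 = 449661; at 30 labels/s that is 04:09:48:21, i.e. DF 04:09:48;21.

04:09:48;21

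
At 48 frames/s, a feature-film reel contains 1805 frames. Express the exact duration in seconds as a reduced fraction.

1805/48 seconds

Running time = 1805 ÷ (48) = 1805 × 1/48 = 1805/48 s.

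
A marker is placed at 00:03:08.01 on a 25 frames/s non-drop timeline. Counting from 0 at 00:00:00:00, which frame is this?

Total seconds to the label: (0 × 3600 + 3 × 60 + 8) = 188.
Frame index = 188 × 25 + 1 = 4701.

frame 4701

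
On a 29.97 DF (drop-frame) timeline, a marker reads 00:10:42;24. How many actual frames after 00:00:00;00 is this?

As if non-drop at 30 labels/s: (0 × 3600 + 10 × 60 + 42) × 30 + 24 = 19284.
Minute boundaries passed: 10; those not divisible by 10: 10 − 1 = 9; dropped labels = 2 × 9 = 18.
Actual frame index = 19284 − 18 = 19266.

19266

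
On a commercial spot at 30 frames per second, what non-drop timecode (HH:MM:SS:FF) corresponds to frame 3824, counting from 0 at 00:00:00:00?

3824 ÷ 30 = 127 full seconds, remainder 14 frames.
127 s = 0 h 2 min 7 s.
Timecode: 00:02:07:14.

00:02:07:14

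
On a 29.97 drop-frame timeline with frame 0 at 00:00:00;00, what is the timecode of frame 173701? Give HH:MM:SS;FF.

Each 10-minute DF block holds 10 × 60 × 30 − 9 × 2 = 17982 frames. 173701 ÷ 17982 → 9 full blocks, remainder 11863.
Within the partial block the first minute is 1800 frames and each further minute 1798, so 6 further minute boundaries passed. Total skipped labels = 18 × 9 + 2 × 6 = 174.
Non-drop label index = 173701 + 174 = 173875; at 30 labels/s that is 01:36:35:25, i.e. DF 01:36:35;25.

01:36:35;25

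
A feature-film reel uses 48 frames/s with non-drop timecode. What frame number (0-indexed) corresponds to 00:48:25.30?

Total seconds to the label: (0 × 3600 + 48 × 60 + 25) = 2905.
Frame index = 2905 × 48 + 30 = 139470.

frame 139470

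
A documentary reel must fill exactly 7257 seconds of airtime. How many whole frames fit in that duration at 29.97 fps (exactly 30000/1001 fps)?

217492 frames

Frames = 7257 × 30000/1001 = 217710000/1001 ≈ 217492.5075.
Complete frames: 217492.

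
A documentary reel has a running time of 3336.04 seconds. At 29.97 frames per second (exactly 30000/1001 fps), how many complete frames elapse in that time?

Frames = 3336.04 × 30000/1001 = 100081200/1001 ≈ 99981.2188.
Complete frames: 99981.

99981 frames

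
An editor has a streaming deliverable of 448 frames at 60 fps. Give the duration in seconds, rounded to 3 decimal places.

7.467 seconds

Running time = 448 × 1/60 = 112/15 s ≈ 7.467 s.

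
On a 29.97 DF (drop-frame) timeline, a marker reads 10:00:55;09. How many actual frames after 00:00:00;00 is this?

1080579

As if non-drop at 30 labels/s: (10 × 3600 + 0 × 60 + 55) × 30 + 9 = 1081659.
Minute boundaries passed: 600; those not divisible by 10: 600 − 60 = 540; dropped labels = 2 × 540 = 1080.
Actual frame index = 1081659 − 1080 = 1080579.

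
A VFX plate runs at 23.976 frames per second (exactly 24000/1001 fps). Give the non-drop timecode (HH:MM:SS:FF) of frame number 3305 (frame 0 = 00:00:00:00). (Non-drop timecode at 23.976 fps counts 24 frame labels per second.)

00:02:17:17

3305 ÷ 24 = 137 full seconds, remainder 17 frames.
137 s = 0 h 2 min 17 s.
Timecode: 00:02:17:17.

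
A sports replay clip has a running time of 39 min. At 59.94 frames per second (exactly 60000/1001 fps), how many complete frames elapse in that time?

140259 frames

39 min = 2340 s.
Frames = 2340 × 60000/1001 = 10800000/77 ≈ 140259.7403.
Complete frames: 140259.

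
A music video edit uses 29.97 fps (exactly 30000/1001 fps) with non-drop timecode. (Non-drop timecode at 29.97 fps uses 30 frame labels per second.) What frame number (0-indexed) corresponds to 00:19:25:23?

Total seconds to the label: (0 × 3600 + 19 × 60 + 25) = 1165.
Frame index = 1165 × 30 + 23 = 34973.

frame 34973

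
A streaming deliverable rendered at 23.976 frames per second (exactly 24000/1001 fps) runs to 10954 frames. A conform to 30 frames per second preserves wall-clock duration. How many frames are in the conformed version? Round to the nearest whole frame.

13706 frames

Frames at target rate = 10954 × (30) / (24000/1001) = 5482477/400 ≈ 13706.192.
Nearest whole frame: 13706.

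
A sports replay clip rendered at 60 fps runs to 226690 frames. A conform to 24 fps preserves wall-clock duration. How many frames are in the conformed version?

Target frames = source frames × (target rate / source rate) = 226690 × (24)/(60) = 226690 × 2/5 = 90676.

90676 frames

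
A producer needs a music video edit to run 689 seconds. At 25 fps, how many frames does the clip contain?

17225 frames

Frames = 689 × 25 = 17225.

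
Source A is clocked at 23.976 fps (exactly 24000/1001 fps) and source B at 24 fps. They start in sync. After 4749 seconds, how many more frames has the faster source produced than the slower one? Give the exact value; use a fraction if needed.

113976/1001 frames

A emits 24000/1001 × 4749 = 113976000/1001 frames; B emits 24 × 4749 = 113976.
Difference = 113976/1001 frames (≈ 113.8621); B is ahead of A.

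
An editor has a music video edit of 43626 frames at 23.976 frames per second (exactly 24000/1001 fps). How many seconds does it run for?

Running time = 43626 / (24000/1001) = 1819.56775 s.

1819.56775 seconds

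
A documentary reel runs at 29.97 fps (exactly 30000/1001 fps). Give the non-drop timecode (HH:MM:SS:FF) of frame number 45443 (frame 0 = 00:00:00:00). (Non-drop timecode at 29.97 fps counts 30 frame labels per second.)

00:25:14:23

45443 ÷ 30 = 1514 full seconds, remainder 23 frames.
1514 s = 0 h 25 min 14 s.
Timecode: 00:25:14:23.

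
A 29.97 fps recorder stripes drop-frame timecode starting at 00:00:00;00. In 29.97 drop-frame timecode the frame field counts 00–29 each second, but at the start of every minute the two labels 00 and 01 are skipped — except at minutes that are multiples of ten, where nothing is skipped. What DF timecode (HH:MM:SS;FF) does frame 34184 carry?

00:19:00;20

Ten DF minutes hold 17982 frames, so frame 34184 lies in block 1 (frames 17982–35963) with 16202 frames into that block.
The block's first minute is 1800 frames and the rest 1798 each; 16202 frames reaches minute 9, so 1 × 18 + 9 × 2 = 36 labels have been skipped so far.
Adding those back, label number 34184 + 36 = 34220 at 30 labels/s is 1140 s + 20 f = 0 h 19 min 0 s frame 20, i.e. 00:19:00;20.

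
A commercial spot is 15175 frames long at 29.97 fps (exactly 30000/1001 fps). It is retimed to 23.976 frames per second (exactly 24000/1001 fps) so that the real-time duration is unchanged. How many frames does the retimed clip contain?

12140 frames

Frames at target rate = 15175 × (24000/1001) / (30000/1001) = 12140.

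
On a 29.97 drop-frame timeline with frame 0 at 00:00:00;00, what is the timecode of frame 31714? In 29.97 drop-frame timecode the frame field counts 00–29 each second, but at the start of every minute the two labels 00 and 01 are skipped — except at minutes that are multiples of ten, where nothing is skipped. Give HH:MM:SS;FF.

00:17:38;06

Each 10-minute DF block holds 10 × 60 × 30 − 9 × 2 = 17982 frames. 31714 ÷ 17982 → 1 full block, remainder 13732.
Within the partial block the first minute is 1800 frames and each further minute 1798, so 7 further minute boundaries passed. Total skipped labels = 18 × 1 + 2 × 7 = 32.
Non-drop label index = 31714 + 32 = 31746; at 30 labels/s that is 00:17:38:06, i.e. DF 00:17:38;06.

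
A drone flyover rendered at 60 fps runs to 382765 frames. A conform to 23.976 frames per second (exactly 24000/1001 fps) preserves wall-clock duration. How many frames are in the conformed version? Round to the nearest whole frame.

152953 frames

Frames at target rate = 382765 × (24000/1001) / (60) = 153106000/1001 ≈ 152953.047.
Nearest whole frame: 152953.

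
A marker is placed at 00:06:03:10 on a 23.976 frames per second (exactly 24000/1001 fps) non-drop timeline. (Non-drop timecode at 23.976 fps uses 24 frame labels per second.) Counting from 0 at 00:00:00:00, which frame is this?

8722

Total seconds to the label: (0 × 3600 + 6 × 60 + 3) = 363.
Frame index = 363 × 24 + 10 = 8722.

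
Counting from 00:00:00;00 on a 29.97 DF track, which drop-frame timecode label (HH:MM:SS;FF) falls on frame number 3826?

00:02:07;20

Ten DF minutes hold 17982 frames, so frame 3826 lies in block 0 (frames 0–17981) with 3826 frames into that block.
The block's first minute is 1800 frames and the rest 1798 each; 3826 frames reaches minute 2, so 0 × 18 + 2 × 2 = 4 labels have been skipped so far.
Adding those back, label number 3826 + 4 = 3830 at 30 labels/s is 127 s + 20 f = 0 h 2 min 7 s frame 20, i.e. 00:02:07;20.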